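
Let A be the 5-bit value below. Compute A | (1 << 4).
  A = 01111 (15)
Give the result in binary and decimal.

Mask = 1 << 4 = 10000
Bit 4 of A is 0, so OR-ing with the mask flips it to 1.
  01111
| 10000
-------
  11111

Answer: 11111 (31)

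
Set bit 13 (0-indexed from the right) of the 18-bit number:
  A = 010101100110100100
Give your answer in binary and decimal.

Mask = 1 << 13 = 000010000000000000
Bit 13 of A is 0, so OR-ing with the mask flips it to 1.
  010101100110100100
| 000010000000000000
--------------------
  010111100110100100

Answer: 010111100110100100 (96676)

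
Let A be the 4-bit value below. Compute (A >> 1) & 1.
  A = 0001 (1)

Bit 1 is the 2nd from the right.
  0001
    ^
That bit is 0.

Answer: 0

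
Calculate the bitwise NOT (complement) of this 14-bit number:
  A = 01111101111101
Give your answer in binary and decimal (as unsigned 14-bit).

Flip each bit (0->1, 1->0):
  01111101111101
  10000010000010

Answer: 10000010000010 (8322)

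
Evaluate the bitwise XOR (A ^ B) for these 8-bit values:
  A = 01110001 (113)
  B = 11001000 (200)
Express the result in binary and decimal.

Apply ^ to each column (1 where bits differ):
  01110001
^ 11001000
----------
  10111001

Answer: 10111001 (185)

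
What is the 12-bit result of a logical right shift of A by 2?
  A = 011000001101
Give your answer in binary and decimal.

Logical shift right by 2: drop the bottom 2 bit(s), prepend 2 zero(s) on the left.
  011000001101  ->  keep [0110000011], discard [01], prepend 00
= 000110000011

Answer: 000110000011 (387)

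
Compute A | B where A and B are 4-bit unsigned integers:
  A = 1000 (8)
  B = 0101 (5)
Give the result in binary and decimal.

Apply | to each column (1 where either bit is 1):
  1000
| 0101
------
  1101

Answer: 1101 (13)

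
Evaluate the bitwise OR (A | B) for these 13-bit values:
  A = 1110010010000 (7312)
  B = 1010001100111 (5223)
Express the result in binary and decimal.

Apply | to each column (1 where either bit is 1):
  1110010010000
| 1010001100111
---------------
  1110011110111

Answer: 1110011110111 (7415)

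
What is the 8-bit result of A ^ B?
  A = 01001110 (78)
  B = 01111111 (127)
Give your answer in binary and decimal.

Apply ^ to each column (1 where bits differ):
  01001110
^ 01111111
----------
  00110001

Answer: 00110001 (49)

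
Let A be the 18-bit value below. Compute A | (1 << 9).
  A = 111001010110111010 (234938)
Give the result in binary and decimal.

Mask = 1 << 9 = 000000001000000000
Bit 9 of A is 0, so OR-ing with the mask flips it to 1.
  111001010110111010
| 000000001000000000
--------------------
  111001011110111010

Answer: 111001011110111010 (235450)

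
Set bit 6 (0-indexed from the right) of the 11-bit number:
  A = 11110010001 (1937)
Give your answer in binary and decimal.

Mask = 1 << 6 = 00001000000
Bit 6 of A is 0, so OR-ing with the mask flips it to 1.
  11110010001
| 00001000000
-------------
  11111010001

Answer: 11111010001 (2001)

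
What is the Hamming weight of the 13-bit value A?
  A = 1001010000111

1001010000111
1-bits at positions (from bit 0 = LSB): 0, 1, 2, 7, 9, 12
Count = 6

Answer: 6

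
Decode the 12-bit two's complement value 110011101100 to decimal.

MSB is 1, so the value is negative. Find the magnitude:
1. Invert bits:  001100010011
2. Add 1:        001100010100  = 788
3. Apply sign:   -788

Answer: -788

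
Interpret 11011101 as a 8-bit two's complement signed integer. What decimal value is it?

MSB is 1, so the value is negative. Find the magnitude:
1. Invert bits:  00100010
2. Add 1:        00100011  = 35
3. Apply sign:   -35

Answer: -35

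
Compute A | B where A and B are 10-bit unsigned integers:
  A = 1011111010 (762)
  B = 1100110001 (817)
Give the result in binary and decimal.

Apply | to each column (1 where either bit is 1):
  1011111010
| 1100110001
------------
  1111111011

Answer: 1111111011 (1019)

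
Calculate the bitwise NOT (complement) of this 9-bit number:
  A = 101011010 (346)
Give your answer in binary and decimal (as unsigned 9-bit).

Flip each bit (0->1, 1->0):
  101011010
  010100101

Answer: 010100101 (165)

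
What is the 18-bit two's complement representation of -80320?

1. Binary of +80320:  010011100111000000
2. Invert bits:     101100011000111111
3. Add 1:           101100011001000000

Answer: 101100011001000000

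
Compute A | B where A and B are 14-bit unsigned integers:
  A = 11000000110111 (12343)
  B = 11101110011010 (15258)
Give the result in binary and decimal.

Apply | to each column (1 where either bit is 1):
  11000000110111
| 11101110011010
----------------
  11101110111111

Answer: 11101110111111 (15295)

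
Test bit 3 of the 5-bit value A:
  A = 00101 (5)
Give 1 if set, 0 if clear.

Bit 3 is the 4th from the right.
  00101
   ^
That bit is 0.

Answer: 0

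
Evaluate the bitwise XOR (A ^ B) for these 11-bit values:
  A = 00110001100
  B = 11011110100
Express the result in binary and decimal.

Apply ^ to each column (1 where bits differ):
  00110001100
^ 11011110100
-------------
  11101111000

Answer: 11101111000 (1912)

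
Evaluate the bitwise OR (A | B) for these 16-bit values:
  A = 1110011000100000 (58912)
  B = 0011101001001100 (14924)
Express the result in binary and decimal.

Apply | to each column (1 where either bit is 1):
  1110011000100000
| 0011101001001100
------------------
  1111111001101100

Answer: 1111111001101100 (65132)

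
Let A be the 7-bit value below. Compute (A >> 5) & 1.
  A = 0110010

Bit 5 is the 6th from the right.
  0110010
   ^
That bit is 1.

Answer: 1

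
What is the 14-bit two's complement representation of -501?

1. Binary of +501:  00000111110101
2. Invert bits:     11111000001010
3. Add 1:           11111000001011

Answer: 11111000001011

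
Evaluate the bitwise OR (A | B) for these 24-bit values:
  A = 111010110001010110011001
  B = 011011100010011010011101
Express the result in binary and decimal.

Apply | to each column (1 where either bit is 1):
  111010110001010110011001
| 011011100010011010011101
--------------------------
  111011110011011110011101

Answer: 111011110011011110011101 (15677341)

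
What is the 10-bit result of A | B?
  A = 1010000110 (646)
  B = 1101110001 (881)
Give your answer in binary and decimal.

Apply | to each column (1 where either bit is 1):
  1010000110
| 1101110001
------------
  1111110111

Answer: 1111110111 (1015)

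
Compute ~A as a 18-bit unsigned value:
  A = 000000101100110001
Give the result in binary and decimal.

Flip each bit (0->1, 1->0):
  000000101100110001
  111111010011001110

Answer: 111111010011001110 (259278)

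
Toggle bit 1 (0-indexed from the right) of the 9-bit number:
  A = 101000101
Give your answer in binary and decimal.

Mask = 1 << 1 = 000000010
Bit 1 of A is 0; XOR with the mask flips it to 1.
  101000101
^ 000000010
-----------
  101000111

Answer: 101000111 (327)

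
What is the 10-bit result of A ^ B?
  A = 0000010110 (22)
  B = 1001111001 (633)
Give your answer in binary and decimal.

Apply ^ to each column (1 where bits differ):
  0000010110
^ 1001111001
------------
  1001101111

Answer: 1001101111 (623)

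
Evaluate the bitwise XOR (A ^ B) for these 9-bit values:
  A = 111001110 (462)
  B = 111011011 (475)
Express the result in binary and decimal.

Apply ^ to each column (1 where bits differ):
  111001110
^ 111011011
-----------
  000010101

Answer: 000010101 (21)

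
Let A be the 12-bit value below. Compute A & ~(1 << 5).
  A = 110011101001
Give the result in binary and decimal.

Mask = ~(1 << 5) = 111111011111
Bit 5 of A is 1, so AND-ing with the mask clears it to 0.
  110011101001
& 111111011111
--------------
  110011001001

Answer: 110011001001 (3273)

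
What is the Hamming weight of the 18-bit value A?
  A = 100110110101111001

100110110101111001
1-bits at positions (from bit 0 = LSB): 0, 3, 4, 5, 6, 8, 10, 11, 13, 14, 17
Count = 11

Answer: 11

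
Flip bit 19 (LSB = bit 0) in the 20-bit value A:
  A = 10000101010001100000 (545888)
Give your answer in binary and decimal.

Mask = 1 << 19 = 10000000000000000000
Bit 19 of A is 1; XOR with the mask flips it to 0.
  10000101010001100000
^ 10000000000000000000
----------------------
  00000101010001100000

Answer: 00000101010001100000 (21600)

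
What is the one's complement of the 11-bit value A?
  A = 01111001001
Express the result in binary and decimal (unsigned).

Flip each bit (0->1, 1->0):
  01111001001
  10000110110

Answer: 10000110110 (1078)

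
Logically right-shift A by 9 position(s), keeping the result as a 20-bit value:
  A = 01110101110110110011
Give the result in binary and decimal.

Logical shift right by 9: drop the bottom 9 bit(s), prepend 9 zero(s) on the left.
  01110101110110110011  ->  keep [01110101110], discard [110110011], prepend 000000000
= 00000000001110101110

Answer: 00000000001110101110 (942)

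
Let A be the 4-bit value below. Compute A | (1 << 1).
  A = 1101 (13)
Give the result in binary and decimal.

Mask = 1 << 1 = 0010
Bit 1 of A is 0, so OR-ing with the mask flips it to 1.
  1101
| 0010
------
  1111

Answer: 1111 (15)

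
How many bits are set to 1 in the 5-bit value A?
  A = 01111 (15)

01111
1-bits at positions (from bit 0 = LSB): 0, 1, 2, 3
Count = 4

Answer: 4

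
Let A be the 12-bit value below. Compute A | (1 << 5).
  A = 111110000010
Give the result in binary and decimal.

Mask = 1 << 5 = 000000100000
Bit 5 of A is 0, so OR-ing with the mask flips it to 1.
  111110000010
| 000000100000
--------------
  111110100010

Answer: 111110100010 (4002)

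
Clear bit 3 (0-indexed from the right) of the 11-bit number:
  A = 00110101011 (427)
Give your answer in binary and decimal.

Mask = ~(1 << 3) = 11111110111
Bit 3 of A is 1, so AND-ing with the mask clears it to 0.
  00110101011
& 11111110111
-------------
  00110100011

Answer: 00110100011 (419)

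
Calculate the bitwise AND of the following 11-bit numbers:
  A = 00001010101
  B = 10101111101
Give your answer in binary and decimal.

Apply & to each column (1 only where both bits are 1):
  00001010101
& 10101111101
-------------
  00001010101

Answer: 00001010101 (85)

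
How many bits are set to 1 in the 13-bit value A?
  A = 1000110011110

1000110011110
1-bits at positions (from bit 0 = LSB): 1, 2, 3, 4, 7, 8, 12
Count = 7

Answer: 7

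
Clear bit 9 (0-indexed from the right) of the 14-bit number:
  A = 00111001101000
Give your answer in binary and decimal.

Mask = ~(1 << 9) = 11110111111111
Bit 9 of A is 1, so AND-ing with the mask clears it to 0.
  00111001101000
& 11110111111111
----------------
  00110001101000

Answer: 00110001101000 (3176)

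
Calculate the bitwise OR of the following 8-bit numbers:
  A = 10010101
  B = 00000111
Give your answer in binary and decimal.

Apply | to each column (1 where either bit is 1):
  10010101
| 00000111
----------
  10010111

Answer: 10010111 (151)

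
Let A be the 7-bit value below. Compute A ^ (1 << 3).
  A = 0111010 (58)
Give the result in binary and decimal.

Mask = 1 << 3 = 0001000
Bit 3 of A is 1; XOR with the mask flips it to 0.
  0111010
^ 0001000
---------
  0110010

Answer: 0110010 (50)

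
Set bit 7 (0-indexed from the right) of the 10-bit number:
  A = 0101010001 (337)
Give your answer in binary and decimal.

Mask = 1 << 7 = 0010000000
Bit 7 of A is 0, so OR-ing with the mask flips it to 1.
  0101010001
| 0010000000
------------
  0111010001

Answer: 0111010001 (465)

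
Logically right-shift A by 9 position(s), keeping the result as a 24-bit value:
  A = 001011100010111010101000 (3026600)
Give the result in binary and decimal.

Logical shift right by 9: drop the bottom 9 bit(s), prepend 9 zero(s) on the left.
  001011100010111010101000  ->  keep [001011100010111], discard [010101000], prepend 000000000
= 000000000001011100010111

Answer: 000000000001011100010111 (5911)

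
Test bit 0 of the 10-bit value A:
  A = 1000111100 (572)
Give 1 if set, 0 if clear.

Bit 0 is the 1st from the right.
  1000111100
           ^
That bit is 0.

Answer: 0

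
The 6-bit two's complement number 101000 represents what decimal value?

MSB is 1, so the value is negative. Find the magnitude:
1. Invert bits:  010111
2. Add 1:        011000  = 24
3. Apply sign:   -24

Answer: -24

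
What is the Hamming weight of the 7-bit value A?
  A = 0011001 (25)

0011001
1-bits at positions (from bit 0 = LSB): 0, 3, 4
Count = 3

Answer: 3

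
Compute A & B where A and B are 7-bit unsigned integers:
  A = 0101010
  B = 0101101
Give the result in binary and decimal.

Apply & to each column (1 only where both bits are 1):
  0101010
& 0101101
---------
  0101000

Answer: 0101000 (40)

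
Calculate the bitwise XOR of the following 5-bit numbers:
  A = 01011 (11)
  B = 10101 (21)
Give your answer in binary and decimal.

Apply ^ to each column (1 where bits differ):
  01011
^ 10101
-------
  11110

Answer: 11110 (30)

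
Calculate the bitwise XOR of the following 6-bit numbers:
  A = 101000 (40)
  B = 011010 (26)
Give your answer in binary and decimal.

Apply ^ to each column (1 where bits differ):
  101000
^ 011010
--------
  110010

Answer: 110010 (50)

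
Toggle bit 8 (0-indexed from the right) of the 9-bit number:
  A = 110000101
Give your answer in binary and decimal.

Mask = 1 << 8 = 100000000
Bit 8 of A is 1; XOR with the mask flips it to 0.
  110000101
^ 100000000
-----------
  010000101

Answer: 010000101 (133)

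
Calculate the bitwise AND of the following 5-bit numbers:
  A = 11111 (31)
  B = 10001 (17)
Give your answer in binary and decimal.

Apply & to each column (1 only where both bits are 1):
  11111
& 10001
-------
  10001

Answer: 10001 (17)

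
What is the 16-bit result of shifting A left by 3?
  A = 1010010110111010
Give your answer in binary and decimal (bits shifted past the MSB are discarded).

Shift left by 3: drop the top 3 bit(s), append 3 zero(s) on the right.
  1010010110111010  ->  discard [101], keep [0010110111010], append 000
= 0010110111010000

Answer: 0010110111010000 (11728)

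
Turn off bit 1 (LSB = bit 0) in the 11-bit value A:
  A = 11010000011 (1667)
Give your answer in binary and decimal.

Mask = ~(1 << 1) = 11111111101
Bit 1 of A is 1, so AND-ing with the mask clears it to 0.
  11010000011
& 11111111101
-------------
  11010000001

Answer: 11010000001 (1665)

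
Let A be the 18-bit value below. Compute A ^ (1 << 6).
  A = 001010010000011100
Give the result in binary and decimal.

Mask = 1 << 6 = 000000000001000000
Bit 6 of A is 0; XOR with the mask flips it to 1.
  001010010000011100
^ 000000000001000000
--------------------
  001010010001011100

Answer: 001010010001011100 (42076)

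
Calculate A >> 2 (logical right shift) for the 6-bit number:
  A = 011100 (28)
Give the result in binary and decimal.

Logical shift right by 2: drop the bottom 2 bit(s), prepend 2 zero(s) on the left.
  011100  ->  keep [0111], discard [00], prepend 00
= 000111

Answer: 000111 (7)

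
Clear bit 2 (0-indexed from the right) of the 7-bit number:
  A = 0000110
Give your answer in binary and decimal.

Mask = ~(1 << 2) = 1111011
Bit 2 of A is 1, so AND-ing with the mask clears it to 0.
  0000110
& 1111011
---------
  0000010

Answer: 0000010 (2)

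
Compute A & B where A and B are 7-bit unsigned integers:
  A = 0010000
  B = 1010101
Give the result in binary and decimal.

Apply & to each column (1 only where both bits are 1):
  0010000
& 1010101
---------
  0010000

Answer: 0010000 (16)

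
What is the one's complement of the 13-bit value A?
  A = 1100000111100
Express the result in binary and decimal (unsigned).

Flip each bit (0->1, 1->0):
  1100000111100
  0011111000011

Answer: 0011111000011 (1987)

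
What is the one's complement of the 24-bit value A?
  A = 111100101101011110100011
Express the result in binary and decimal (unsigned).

Flip each bit (0->1, 1->0):
  111100101101011110100011
  000011010010100001011100

Answer: 000011010010100001011100 (862300)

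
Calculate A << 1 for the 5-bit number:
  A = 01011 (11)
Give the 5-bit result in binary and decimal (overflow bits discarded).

Shift left by 1: drop the top 1 bit(s), append 1 zero(s) on the right.
  01011  ->  discard [0], keep [1011], append 0
= 10110

Answer: 10110 (22)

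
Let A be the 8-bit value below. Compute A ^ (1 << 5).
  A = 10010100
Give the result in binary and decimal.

Mask = 1 << 5 = 00100000
Bit 5 of A is 0; XOR with the mask flips it to 1.
  10010100
^ 00100000
----------
  10110100

Answer: 10110100 (180)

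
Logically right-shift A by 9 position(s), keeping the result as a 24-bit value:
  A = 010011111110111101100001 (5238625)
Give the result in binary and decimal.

Logical shift right by 9: drop the bottom 9 bit(s), prepend 9 zero(s) on the left.
  010011111110111101100001  ->  keep [010011111110111], discard [101100001], prepend 000000000
= 000000000010011111110111

Answer: 000000000010011111110111 (10231)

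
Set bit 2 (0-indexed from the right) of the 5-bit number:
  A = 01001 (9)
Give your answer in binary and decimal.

Mask = 1 << 2 = 00100
Bit 2 of A is 0, so OR-ing with the mask flips it to 1.
  01001
| 00100
-------
  01101

Answer: 01101 (13)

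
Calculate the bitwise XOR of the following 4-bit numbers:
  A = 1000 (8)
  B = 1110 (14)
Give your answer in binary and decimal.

Apply ^ to each column (1 where bits differ):
  1000
^ 1110
------
  0110

Answer: 0110 (6)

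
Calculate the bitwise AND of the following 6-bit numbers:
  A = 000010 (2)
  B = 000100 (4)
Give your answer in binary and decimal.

Apply & to each column (1 only where both bits are 1):
  000010
& 000100
--------
  000000

Answer: 000000 (0)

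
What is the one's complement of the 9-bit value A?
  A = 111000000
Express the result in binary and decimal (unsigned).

Flip each bit (0->1, 1->0):
  111000000
  000111111

Answer: 000111111 (63)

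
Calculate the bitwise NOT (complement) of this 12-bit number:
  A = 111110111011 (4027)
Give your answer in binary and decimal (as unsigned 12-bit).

Flip each bit (0->1, 1->0):
  111110111011
  000001000100

Answer: 000001000100 (68)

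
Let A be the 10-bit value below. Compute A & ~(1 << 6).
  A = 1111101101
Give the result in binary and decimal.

Mask = ~(1 << 6) = 1110111111
Bit 6 of A is 1, so AND-ing with the mask clears it to 0.
  1111101101
& 1110111111
------------
  1110101101

Answer: 1110101101 (941)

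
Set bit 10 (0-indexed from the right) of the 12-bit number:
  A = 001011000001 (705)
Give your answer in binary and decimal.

Mask = 1 << 10 = 010000000000
Bit 10 of A is 0, so OR-ing with the mask flips it to 1.
  001011000001
| 010000000000
--------------
  011011000001

Answer: 011011000001 (1729)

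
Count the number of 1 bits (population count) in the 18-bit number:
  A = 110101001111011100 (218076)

110101001111011100
1-bits at positions (from bit 0 = LSB): 2, 3, 4, 6, 7, 8, 9, 12, 14, 16, 17
Count = 11

Answer: 11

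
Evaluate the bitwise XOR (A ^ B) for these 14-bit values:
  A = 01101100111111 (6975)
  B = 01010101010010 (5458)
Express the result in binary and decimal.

Apply ^ to each column (1 where bits differ):
  01101100111111
^ 01010101010010
----------------
  00111001101101

Answer: 00111001101101 (3693)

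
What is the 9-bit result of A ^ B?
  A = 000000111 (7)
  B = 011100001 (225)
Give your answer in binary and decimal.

Apply ^ to each column (1 where bits differ):
  000000111
^ 011100001
-----------
  011100110

Answer: 011100110 (230)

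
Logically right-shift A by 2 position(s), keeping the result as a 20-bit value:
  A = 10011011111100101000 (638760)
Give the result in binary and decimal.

Logical shift right by 2: drop the bottom 2 bit(s), prepend 2 zero(s) on the left.
  10011011111100101000  ->  keep [100110111111001010], discard [00], prepend 00
= 00100110111111001010

Answer: 00100110111111001010 (159690)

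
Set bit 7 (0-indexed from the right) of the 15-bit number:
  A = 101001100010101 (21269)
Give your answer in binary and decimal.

Mask = 1 << 7 = 000000010000000
Bit 7 of A is 0, so OR-ing with the mask flips it to 1.
  101001100010101
| 000000010000000
-----------------
  101001110010101

Answer: 101001110010101 (21397)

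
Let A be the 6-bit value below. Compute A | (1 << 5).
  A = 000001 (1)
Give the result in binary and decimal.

Mask = 1 << 5 = 100000
Bit 5 of A is 0, so OR-ing with the mask flips it to 1.
  000001
| 100000
--------
  100001

Answer: 100001 (33)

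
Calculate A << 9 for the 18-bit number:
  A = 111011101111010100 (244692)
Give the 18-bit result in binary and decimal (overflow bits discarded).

Shift left by 9: drop the top 9 bit(s), append 9 zero(s) on the right.
  111011101111010100  ->  discard [111011101], keep [111010100], append 000000000
= 111010100000000000

Answer: 111010100000000000 (239616)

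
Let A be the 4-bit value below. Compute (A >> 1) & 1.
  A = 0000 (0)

Bit 1 is the 2nd from the right.
  0000
    ^
That bit is 0.

Answer: 0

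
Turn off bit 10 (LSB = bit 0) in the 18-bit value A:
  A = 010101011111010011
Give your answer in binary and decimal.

Mask = ~(1 << 10) = 111111101111111111
Bit 10 of A is 1, so AND-ing with the mask clears it to 0.
  010101011111010011
& 111111101111111111
--------------------
  010101001111010011

Answer: 010101001111010011 (86995)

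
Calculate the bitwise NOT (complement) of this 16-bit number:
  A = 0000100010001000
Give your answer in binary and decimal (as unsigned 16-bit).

Flip each bit (0->1, 1->0):
  0000100010001000
  1111011101110111

Answer: 1111011101110111 (63351)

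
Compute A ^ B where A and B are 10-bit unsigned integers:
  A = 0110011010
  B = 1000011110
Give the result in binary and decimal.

Apply ^ to each column (1 where bits differ):
  0110011010
^ 1000011110
------------
  1110000100

Answer: 1110000100 (900)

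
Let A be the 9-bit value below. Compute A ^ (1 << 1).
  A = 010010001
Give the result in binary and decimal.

Mask = 1 << 1 = 000000010
Bit 1 of A is 0; XOR with the mask flips it to 1.
  010010001
^ 000000010
-----------
  010010011

Answer: 010010011 (147)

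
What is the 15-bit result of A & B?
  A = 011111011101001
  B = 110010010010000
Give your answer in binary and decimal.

Apply & to each column (1 only where both bits are 1):
  011111011101001
& 110010010010000
-----------------
  010010010000000

Answer: 010010010000000 (9344)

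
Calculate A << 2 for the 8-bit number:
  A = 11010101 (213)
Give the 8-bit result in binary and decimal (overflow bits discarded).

Shift left by 2: drop the top 2 bit(s), append 2 zero(s) on the right.
  11010101  ->  discard [11], keep [010101], append 00
= 01010100

Answer: 01010100 (84)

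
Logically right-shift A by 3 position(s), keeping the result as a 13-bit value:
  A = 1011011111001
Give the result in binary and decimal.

Logical shift right by 3: drop the bottom 3 bit(s), prepend 3 zero(s) on the left.
  1011011111001  ->  keep [1011011111], discard [001], prepend 000
= 0001011011111

Answer: 0001011011111 (735)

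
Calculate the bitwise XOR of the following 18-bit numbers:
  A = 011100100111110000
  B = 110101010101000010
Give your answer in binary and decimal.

Apply ^ to each column (1 where bits differ):
  011100100111110000
^ 110101010101000010
--------------------
  101001110010110010

Answer: 101001110010110010 (171186)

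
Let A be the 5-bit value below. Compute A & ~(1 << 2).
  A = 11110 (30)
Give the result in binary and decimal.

Mask = ~(1 << 2) = 11011
Bit 2 of A is 1, so AND-ing with the mask clears it to 0.
  11110
& 11011
-------
  11010

Answer: 11010 (26)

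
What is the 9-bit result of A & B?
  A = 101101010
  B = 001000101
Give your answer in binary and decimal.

Apply & to each column (1 only where both bits are 1):
  101101010
& 001000101
-----------
  001000000

Answer: 001000000 (64)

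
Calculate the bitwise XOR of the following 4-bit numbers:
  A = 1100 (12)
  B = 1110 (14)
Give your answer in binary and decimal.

Apply ^ to each column (1 where bits differ):
  1100
^ 1110
------
  0010

Answer: 0010 (2)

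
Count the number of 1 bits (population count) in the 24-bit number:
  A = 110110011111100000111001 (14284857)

110110011111100000111001
1-bits at positions (from bit 0 = LSB): 0, 3, 4, 5, 11, 12, 13, 14, 15, 16, 19, 20, 22, 23
Count = 14

Answer: 14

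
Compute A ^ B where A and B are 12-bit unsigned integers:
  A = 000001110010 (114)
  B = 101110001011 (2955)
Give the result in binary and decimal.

Apply ^ to each column (1 where bits differ):
  000001110010
^ 101110001011
--------------
  101111111001

Answer: 101111111001 (3065)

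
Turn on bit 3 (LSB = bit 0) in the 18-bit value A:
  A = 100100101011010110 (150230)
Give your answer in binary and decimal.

Mask = 1 << 3 = 000000000000001000
Bit 3 of A is 0, so OR-ing with the mask flips it to 1.
  100100101011010110
| 000000000000001000
--------------------
  100100101011011110

Answer: 100100101011011110 (150238)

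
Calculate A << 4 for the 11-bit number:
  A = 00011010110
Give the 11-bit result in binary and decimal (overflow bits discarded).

Shift left by 4: drop the top 4 bit(s), append 4 zero(s) on the right.
  00011010110  ->  discard [0001], keep [1010110], append 0000
= 10101100000

Answer: 10101100000 (1376)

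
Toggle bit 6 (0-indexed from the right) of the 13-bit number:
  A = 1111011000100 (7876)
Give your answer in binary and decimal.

Mask = 1 << 6 = 0000001000000
Bit 6 of A is 1; XOR with the mask flips it to 0.
  1111011000100
^ 0000001000000
---------------
  1111010000100

Answer: 1111010000100 (7812)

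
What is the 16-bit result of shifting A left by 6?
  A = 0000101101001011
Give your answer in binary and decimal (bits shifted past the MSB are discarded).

Shift left by 6: drop the top 6 bit(s), append 6 zero(s) on the right.
  0000101101001011  ->  discard [000010], keep [1101001011], append 000000
= 1101001011000000

Answer: 1101001011000000 (53952)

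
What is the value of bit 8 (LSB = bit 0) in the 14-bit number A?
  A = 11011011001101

Bit 8 is the 9th from the right.
  11011011001101
       ^
That bit is 0.

Answer: 0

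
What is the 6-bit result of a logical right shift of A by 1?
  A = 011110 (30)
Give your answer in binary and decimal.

Logical shift right by 1: drop the bottom 1 bit(s), prepend 1 zero(s) on the left.
  011110  ->  keep [01111], discard [0], prepend 0
= 001111

Answer: 001111 (15)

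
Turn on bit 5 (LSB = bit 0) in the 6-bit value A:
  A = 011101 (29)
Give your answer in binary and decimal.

Mask = 1 << 5 = 100000
Bit 5 of A is 0, so OR-ing with the mask flips it to 1.
  011101
| 100000
--------
  111101

Answer: 111101 (61)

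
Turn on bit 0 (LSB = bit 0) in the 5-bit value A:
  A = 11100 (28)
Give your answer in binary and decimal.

Mask = 1 << 0 = 00001
Bit 0 of A is 0, so OR-ing with the mask flips it to 1.
  11100
| 00001
-------
  11101

Answer: 11101 (29)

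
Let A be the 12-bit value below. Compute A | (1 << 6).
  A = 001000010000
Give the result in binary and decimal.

Mask = 1 << 6 = 000001000000
Bit 6 of A is 0, so OR-ing with the mask flips it to 1.
  001000010000
| 000001000000
--------------
  001001010000

Answer: 001001010000 (592)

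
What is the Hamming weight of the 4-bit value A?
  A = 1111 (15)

1111
1-bits at positions (from bit 0 = LSB): 0, 1, 2, 3
Count = 4

Answer: 4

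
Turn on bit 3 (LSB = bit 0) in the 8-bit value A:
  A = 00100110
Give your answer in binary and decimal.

Mask = 1 << 3 = 00001000
Bit 3 of A is 0, so OR-ing with the mask flips it to 1.
  00100110
| 00001000
----------
  00101110

Answer: 00101110 (46)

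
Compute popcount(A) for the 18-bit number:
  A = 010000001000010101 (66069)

010000001000010101
1-bits at positions (from bit 0 = LSB): 0, 2, 4, 9, 16
Count = 5

Answer: 5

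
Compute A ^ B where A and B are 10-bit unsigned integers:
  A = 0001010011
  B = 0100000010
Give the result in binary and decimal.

Apply ^ to each column (1 where bits differ):
  0001010011
^ 0100000010
------------
  0101010001

Answer: 0101010001 (337)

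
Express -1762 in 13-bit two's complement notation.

1. Binary of +1762:  0011011100010
2. Invert bits:     1100100011101
3. Add 1:           1100100011110

Answer: 1100100011110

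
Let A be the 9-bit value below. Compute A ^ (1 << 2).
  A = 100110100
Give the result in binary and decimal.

Mask = 1 << 2 = 000000100
Bit 2 of A is 1; XOR with the mask flips it to 0.
  100110100
^ 000000100
-----------
  100110000

Answer: 100110000 (304)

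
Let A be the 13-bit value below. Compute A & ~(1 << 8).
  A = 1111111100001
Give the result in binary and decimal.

Mask = ~(1 << 8) = 1111011111111
Bit 8 of A is 1, so AND-ing with the mask clears it to 0.
  1111111100001
& 1111011111111
---------------
  1111011100001

Answer: 1111011100001 (7905)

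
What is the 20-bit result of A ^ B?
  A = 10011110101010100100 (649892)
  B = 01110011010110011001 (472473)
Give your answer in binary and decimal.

Apply ^ to each column (1 where bits differ):
  10011110101010100100
^ 01110011010110011001
----------------------
  11101101111100111101

Answer: 11101101111100111101 (974653)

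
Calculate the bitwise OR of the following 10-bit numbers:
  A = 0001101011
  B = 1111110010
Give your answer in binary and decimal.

Apply | to each column (1 where either bit is 1):
  0001101011
| 1111110010
------------
  1111111011

Answer: 1111111011 (1019)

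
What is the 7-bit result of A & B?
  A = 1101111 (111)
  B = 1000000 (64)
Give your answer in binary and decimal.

Apply & to each column (1 only where both bits are 1):
  1101111
& 1000000
---------
  1000000

Answer: 1000000 (64)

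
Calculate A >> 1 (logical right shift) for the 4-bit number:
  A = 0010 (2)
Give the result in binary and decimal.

Logical shift right by 1: drop the bottom 1 bit(s), prepend 1 zero(s) on the left.
  0010  ->  keep [001], discard [0], prepend 0
= 0001

Answer: 0001 (1)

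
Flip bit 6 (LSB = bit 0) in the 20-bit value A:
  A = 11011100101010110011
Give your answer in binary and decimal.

Mask = 1 << 6 = 00000000000001000000
Bit 6 of A is 0; XOR with the mask flips it to 1.
  11011100101010110011
^ 00000000000001000000
----------------------
  11011100101011110011

Answer: 11011100101011110011 (903923)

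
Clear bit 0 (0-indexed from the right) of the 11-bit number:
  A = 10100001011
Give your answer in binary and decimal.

Mask = ~(1 << 0) = 11111111110
Bit 0 of A is 1, so AND-ing with the mask clears it to 0.
  10100001011
& 11111111110
-------------
  10100001010

Answer: 10100001010 (1290)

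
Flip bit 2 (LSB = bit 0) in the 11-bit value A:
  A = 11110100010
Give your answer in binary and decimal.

Mask = 1 << 2 = 00000000100
Bit 2 of A is 0; XOR with the mask flips it to 1.
  11110100010
^ 00000000100
-------------
  11110100110

Answer: 11110100110 (1958)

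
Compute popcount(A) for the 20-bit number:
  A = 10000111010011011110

10000111010011011110
1-bits at positions (from bit 0 = LSB): 1, 2, 3, 4, 6, 7, 10, 12, 13, 14, 19
Count = 11

Answer: 11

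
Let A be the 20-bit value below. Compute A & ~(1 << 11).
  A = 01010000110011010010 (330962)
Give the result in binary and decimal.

Mask = ~(1 << 11) = 11111111011111111111
Bit 11 of A is 1, so AND-ing with the mask clears it to 0.
  01010000110011010010
& 11111111011111111111
----------------------
  01010000010011010010

Answer: 01010000010011010010 (328914)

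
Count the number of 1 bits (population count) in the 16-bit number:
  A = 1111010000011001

1111010000011001
1-bits at positions (from bit 0 = LSB): 0, 3, 4, 10, 12, 13, 14, 15
Count = 8

Answer: 8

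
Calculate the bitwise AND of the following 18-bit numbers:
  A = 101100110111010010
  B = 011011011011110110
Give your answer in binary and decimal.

Apply & to each column (1 only where both bits are 1):
  101100110111010010
& 011011011011110110
--------------------
  001000010011010010

Answer: 001000010011010010 (34002)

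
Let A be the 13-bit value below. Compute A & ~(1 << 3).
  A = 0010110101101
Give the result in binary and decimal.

Mask = ~(1 << 3) = 1111111110111
Bit 3 of A is 1, so AND-ing with the mask clears it to 0.
  0010110101101
& 1111111110111
---------------
  0010110100101

Answer: 0010110100101 (1445)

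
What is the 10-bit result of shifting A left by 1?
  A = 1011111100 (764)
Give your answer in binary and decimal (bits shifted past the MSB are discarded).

Shift left by 1: drop the top 1 bit(s), append 1 zero(s) on the right.
  1011111100  ->  discard [1], keep [011111100], append 0
= 0111111000

Answer: 0111111000 (504)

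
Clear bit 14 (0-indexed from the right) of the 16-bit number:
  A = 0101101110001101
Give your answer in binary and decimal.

Mask = ~(1 << 14) = 1011111111111111
Bit 14 of A is 1, so AND-ing with the mask clears it to 0.
  0101101110001101
& 1011111111111111
------------------
  0001101110001101

Answer: 0001101110001101 (7053)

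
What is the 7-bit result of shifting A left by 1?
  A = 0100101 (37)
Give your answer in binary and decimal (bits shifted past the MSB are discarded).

Shift left by 1: drop the top 1 bit(s), append 1 zero(s) on the right.
  0100101  ->  discard [0], keep [100101], append 0
= 1001010

Answer: 1001010 (74)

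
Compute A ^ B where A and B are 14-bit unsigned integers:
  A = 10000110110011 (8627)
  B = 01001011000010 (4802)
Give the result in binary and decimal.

Apply ^ to each column (1 where bits differ):
  10000110110011
^ 01001011000010
----------------
  11001101110001

Answer: 11001101110001 (13169)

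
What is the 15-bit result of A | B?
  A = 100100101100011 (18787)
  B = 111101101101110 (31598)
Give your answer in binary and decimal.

Apply | to each column (1 where either bit is 1):
  100100101100011
| 111101101101110
-----------------
  111101101101111

Answer: 111101101101111 (31599)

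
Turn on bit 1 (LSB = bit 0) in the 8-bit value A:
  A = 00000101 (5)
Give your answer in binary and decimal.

Mask = 1 << 1 = 00000010
Bit 1 of A is 0, so OR-ing with the mask flips it to 1.
  00000101
| 00000010
----------
  00000111

Answer: 00000111 (7)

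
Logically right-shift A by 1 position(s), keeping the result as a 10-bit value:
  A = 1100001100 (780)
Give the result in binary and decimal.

Logical shift right by 1: drop the bottom 1 bit(s), prepend 1 zero(s) on the left.
  1100001100  ->  keep [110000110], discard [0], prepend 0
= 0110000110

Answer: 0110000110 (390)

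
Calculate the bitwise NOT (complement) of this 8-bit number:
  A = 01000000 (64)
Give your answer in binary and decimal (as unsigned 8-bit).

Flip each bit (0->1, 1->0):
  01000000
  10111111

Answer: 10111111 (191)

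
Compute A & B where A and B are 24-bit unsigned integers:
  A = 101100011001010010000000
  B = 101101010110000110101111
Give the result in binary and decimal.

Apply & to each column (1 only where both bits are 1):
  101100011001010010000000
& 101101010110000110101111
--------------------------
  101100010000000010000000

Answer: 101100010000000010000000 (11600000)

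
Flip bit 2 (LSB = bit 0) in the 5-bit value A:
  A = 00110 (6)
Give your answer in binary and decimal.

Mask = 1 << 2 = 00100
Bit 2 of A is 1; XOR with the mask flips it to 0.
  00110
^ 00100
-------
  00010

Answer: 00010 (2)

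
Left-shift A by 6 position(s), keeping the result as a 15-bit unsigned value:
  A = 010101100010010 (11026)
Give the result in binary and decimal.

Shift left by 6: drop the top 6 bit(s), append 6 zero(s) on the right.
  010101100010010  ->  discard [010101], keep [100010010], append 000000
= 100010010000000

Answer: 100010010000000 (17536)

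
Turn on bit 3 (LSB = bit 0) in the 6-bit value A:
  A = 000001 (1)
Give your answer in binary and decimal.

Mask = 1 << 3 = 001000
Bit 3 of A is 0, so OR-ing with the mask flips it to 1.
  000001
| 001000
--------
  001001

Answer: 001001 (9)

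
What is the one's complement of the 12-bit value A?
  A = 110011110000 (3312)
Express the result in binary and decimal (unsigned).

Flip each bit (0->1, 1->0):
  110011110000
  001100001111

Answer: 001100001111 (783)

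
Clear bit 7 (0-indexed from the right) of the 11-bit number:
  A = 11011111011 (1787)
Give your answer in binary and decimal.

Mask = ~(1 << 7) = 11101111111
Bit 7 of A is 1, so AND-ing with the mask clears it to 0.
  11011111011
& 11101111111
-------------
  11001111011

Answer: 11001111011 (1659)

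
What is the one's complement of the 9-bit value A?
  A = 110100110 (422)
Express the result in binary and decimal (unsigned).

Flip each bit (0->1, 1->0):
  110100110
  001011001

Answer: 001011001 (89)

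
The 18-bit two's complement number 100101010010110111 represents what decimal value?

MSB is 1, so the value is negative. Find the magnitude:
1. Invert bits:  011010101101001000
2. Add 1:        011010101101001001  = 109385
3. Apply sign:   -109385

Answer: -109385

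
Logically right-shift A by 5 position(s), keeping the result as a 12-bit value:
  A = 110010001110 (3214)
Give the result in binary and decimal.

Logical shift right by 5: drop the bottom 5 bit(s), prepend 5 zero(s) on the left.
  110010001110  ->  keep [1100100], discard [01110], prepend 00000
= 000001100100

Answer: 000001100100 (100)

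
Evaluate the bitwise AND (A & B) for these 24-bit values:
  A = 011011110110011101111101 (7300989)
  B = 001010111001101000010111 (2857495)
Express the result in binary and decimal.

Apply & to each column (1 only where both bits are 1):
  011011110110011101111101
& 001010111001101000010111
--------------------------
  001010110000001000010101

Answer: 001010110000001000010101 (2818581)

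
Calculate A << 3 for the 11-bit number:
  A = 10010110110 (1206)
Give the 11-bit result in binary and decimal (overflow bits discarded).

Shift left by 3: drop the top 3 bit(s), append 3 zero(s) on the right.
  10010110110  ->  discard [100], keep [10110110], append 000
= 10110110000

Answer: 10110110000 (1456)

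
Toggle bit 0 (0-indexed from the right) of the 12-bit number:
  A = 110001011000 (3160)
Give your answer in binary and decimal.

Mask = 1 << 0 = 000000000001
Bit 0 of A is 0; XOR with the mask flips it to 1.
  110001011000
^ 000000000001
--------------
  110001011001

Answer: 110001011001 (3161)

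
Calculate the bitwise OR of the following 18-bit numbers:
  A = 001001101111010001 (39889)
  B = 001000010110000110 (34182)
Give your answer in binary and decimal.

Apply | to each column (1 where either bit is 1):
  001001101111010001
| 001000010110000110
--------------------
  001001111111010111

Answer: 001001111111010111 (40919)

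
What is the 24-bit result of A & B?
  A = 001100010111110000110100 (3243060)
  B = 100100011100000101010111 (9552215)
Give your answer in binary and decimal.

Apply & to each column (1 only where both bits are 1):
  001100010111110000110100
& 100100011100000101010111
--------------------------
  000100010100000000010100

Answer: 000100010100000000010100 (1130516)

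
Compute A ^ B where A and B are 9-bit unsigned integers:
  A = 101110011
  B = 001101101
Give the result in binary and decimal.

Apply ^ to each column (1 where bits differ):
  101110011
^ 001101101
-----------
  100011110

Answer: 100011110 (286)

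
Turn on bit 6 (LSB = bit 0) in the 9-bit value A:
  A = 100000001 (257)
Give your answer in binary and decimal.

Mask = 1 << 6 = 001000000
Bit 6 of A is 0, so OR-ing with the mask flips it to 1.
  100000001
| 001000000
-----------
  101000001

Answer: 101000001 (321)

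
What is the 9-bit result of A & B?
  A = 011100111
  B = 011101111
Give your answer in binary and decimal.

Apply & to each column (1 only where both bits are 1):
  011100111
& 011101111
-----------
  011100111

Answer: 011100111 (231)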